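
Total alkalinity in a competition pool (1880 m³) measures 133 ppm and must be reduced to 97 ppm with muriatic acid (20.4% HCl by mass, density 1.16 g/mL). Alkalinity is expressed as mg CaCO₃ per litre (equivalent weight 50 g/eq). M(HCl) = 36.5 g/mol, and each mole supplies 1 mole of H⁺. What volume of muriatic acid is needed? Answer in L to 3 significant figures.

209 L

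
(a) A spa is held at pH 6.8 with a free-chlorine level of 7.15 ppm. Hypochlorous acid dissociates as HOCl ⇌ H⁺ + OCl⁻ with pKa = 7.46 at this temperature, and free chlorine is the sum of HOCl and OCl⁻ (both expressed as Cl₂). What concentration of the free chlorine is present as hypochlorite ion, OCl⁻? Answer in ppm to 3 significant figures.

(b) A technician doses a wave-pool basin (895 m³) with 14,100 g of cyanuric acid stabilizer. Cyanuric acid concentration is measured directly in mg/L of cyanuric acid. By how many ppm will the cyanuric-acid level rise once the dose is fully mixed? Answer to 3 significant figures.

(a) [OCl⁻]/[HOCl] = 10^(pH − pKa) = 10^(6.8 − 7.46) = 10^-0.66 = 0.2188.
(a) Fraction as HOCl = 1 / (1 + 0.2188) = 0.8205.
(a) OCl⁻ = (1 − 0.8205) × 7.15 ppm = 1.283 ppm.

(b) Volume: 895 m³ = 895,000 L.
(b) Rise: 14,100 g / 895,000 L × 1000 = 15.75 mg/L.

(a) 1.28 ppm; (b) 15.8 ppm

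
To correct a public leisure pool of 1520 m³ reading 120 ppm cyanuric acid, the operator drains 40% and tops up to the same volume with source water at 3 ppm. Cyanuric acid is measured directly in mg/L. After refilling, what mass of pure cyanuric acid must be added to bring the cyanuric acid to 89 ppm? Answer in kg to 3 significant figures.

24.0 kg

Volume: 1520 m³ = 1,520,000 L.
After draining 40% and refilling: 120 × 0.60 + 3 × 0.40 = 73.2 ppm.
Deficit to target: 89 − 73.2 = 15.8 mg/L.
Mass: 15.8 mg/L × 1,520,000 L = 24,020 g cyanuric acid.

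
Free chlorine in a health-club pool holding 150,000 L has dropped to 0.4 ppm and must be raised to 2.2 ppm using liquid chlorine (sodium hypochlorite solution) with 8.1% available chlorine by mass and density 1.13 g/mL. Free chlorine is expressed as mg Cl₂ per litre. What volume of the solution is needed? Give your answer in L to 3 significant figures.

2.95 L

Chlorine deficit: 2.2 − 0.4 = 1.8 ppm = 1.8 mg/L as Cl₂.
Cl₂ equivalent needed: 1.8 mg/L × 150,000 L = 270,000 mg = 270 g.
Product at 8.1% available chlorine: 270 / 0.081 = 3333 g.
Volume at density 1.13 g/mL: 3333 g ÷ 1.13 g/mL = 2950 mL.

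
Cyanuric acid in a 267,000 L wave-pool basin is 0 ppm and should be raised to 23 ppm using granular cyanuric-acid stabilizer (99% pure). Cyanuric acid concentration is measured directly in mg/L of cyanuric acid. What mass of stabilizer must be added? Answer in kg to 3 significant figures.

6.20 kg

CYA to add: (23 − 0) = 23 mg/L × 267,000 L = 6141 g cyanuric acid.
At 99% purity: 6141 / 0.99 = 6203 g product.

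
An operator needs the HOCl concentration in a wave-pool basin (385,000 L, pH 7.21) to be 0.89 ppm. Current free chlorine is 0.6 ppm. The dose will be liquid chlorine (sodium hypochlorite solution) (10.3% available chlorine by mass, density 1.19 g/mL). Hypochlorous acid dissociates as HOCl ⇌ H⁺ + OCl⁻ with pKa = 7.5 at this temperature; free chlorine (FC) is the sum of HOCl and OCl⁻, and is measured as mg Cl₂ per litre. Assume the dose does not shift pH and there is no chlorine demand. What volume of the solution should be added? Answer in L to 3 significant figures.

[OCl⁻]/[HOCl] = 10^(pH − pKa) = 10^(7.21 − 7.5) = 0.5129; fraction as HOCl = 1/(1 + 0.5129) = 0.661.
Free chlorine required for 0.89 ppm HOCl: 0.89 / 0.661 = 1.346 ppm.
FC to add: 1.346 − 0.6 = 0.7464 mg/L as Cl₂.
Cl₂ equivalent: 0.7464 mg/L × 385,000 L = 287.4 g.
Product at 10.3% available Cl: 287.4 / 0.103 = 2790 g.
Volume: 2790 g ÷ 1.19 g/mL = 2345 mL.

2.34 L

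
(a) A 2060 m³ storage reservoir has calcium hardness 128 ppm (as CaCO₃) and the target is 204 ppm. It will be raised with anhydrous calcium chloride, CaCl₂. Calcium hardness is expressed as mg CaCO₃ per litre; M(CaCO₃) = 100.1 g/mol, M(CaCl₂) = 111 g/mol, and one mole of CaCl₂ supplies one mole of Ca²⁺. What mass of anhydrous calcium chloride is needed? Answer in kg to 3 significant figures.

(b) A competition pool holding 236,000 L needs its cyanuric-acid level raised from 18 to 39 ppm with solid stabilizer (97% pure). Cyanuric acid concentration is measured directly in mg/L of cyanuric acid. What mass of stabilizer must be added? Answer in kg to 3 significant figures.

(a) 174 kg; (b) 5.11 kg

(a) Volume: 2060 m³ = 2,060,000 L.
(a) Hardness to add: (204 − 128) = 76 mg/L as CaCO₃ × 2,060,000 L = 156,600 g as CaCO₃.
(a) Moles of Ca²⁺ (1 mol Ca²⁺ ≡ 1 mol CaCO₃): 156,600 / 100.1 g/mol = 1564 mol.
(a) Mass of CaCl₂: 1564 × 111 = 173,600 g.

(b) CYA to add: (39 − 18) = 21 mg/L × 236,000 L = 4956 g cyanuric acid.
(b) At 97% purity: 4956 / 0.97 = 5109 g product.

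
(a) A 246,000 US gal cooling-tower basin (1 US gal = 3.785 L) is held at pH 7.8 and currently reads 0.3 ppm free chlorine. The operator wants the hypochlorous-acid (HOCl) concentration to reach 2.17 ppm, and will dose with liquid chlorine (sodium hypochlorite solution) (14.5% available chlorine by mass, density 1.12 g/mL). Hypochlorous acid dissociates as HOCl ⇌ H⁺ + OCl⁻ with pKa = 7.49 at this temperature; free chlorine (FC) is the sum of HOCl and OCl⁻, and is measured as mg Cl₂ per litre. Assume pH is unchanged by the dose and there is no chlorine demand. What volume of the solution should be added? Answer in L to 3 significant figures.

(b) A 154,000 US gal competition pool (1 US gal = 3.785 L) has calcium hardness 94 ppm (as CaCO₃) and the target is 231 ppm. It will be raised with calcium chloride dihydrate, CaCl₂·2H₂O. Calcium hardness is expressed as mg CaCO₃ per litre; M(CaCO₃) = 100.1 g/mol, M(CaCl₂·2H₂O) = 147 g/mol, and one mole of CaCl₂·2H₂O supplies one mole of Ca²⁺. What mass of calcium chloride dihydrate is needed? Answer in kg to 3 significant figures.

(a) Volume: 246,000 US gal × 3.785 L/gal = 931,110 L.
(a) [OCl⁻]/[HOCl] = 10^(pH − pKa) = 10^(7.8 − 7.49) = 2.042; fraction as HOCl = 1/(1 + 2.042) = 0.3288.
(a) Free chlorine required for 2.17 ppm HOCl: 2.17 / 0.3288 = 6.601 ppm.
(a) FC to add: 6.601 − 0.3 = 6.301 mg/L as Cl₂.
(a) Cl₂ equivalent: 6.301 mg/L × 931,110 L = 5867 g.
(a) Product at 14.5% available Cl: 5867 / 0.145 = 40,460 g.
(a) Volume: 40,460 g ÷ 1.12 g/mL = 36,120 mL.

(b) Volume: 154,000 US gal × 3.785 L/gal = 582,890 L.
(b) Hardness to add: (231 − 94) = 137 mg/L as CaCO₃ × 582,890 L = 79,860 g as CaCO₃.
(b) Moles of Ca²⁺ (1 mol Ca²⁺ ≡ 1 mol CaCO₃): 79,860 / 100.1 g/mol = 797.8 mol.
(b) Mass of CaCl₂·2H₂O: 797.8 × 147 = 117,300 g.

(a) 36.1 L; (b) 117 kg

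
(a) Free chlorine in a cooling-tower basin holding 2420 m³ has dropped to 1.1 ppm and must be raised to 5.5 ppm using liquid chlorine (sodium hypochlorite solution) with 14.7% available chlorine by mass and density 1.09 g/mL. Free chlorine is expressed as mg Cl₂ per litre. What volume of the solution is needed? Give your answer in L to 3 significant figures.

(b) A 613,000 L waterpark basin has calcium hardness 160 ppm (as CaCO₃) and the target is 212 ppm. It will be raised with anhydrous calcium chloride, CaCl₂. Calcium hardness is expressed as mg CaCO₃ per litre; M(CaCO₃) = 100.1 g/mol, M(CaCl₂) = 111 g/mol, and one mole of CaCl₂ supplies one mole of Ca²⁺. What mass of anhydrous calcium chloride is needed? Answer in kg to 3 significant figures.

(a) 66.5 L; (b) 35.3 kg

(a) Volume: 2420 m³ = 2,420,000 L.
(a) Chlorine deficit: 5.5 − 1.1 = 4.4 ppm = 4.4 mg/L as Cl₂.
(a) Cl₂ equivalent needed: 4.4 mg/L × 2,420,000 L = 10,650,000 mg = 10,650 g.
(a) Product at 14.7% available chlorine: 10,650 / 0.147 = 72,440 g.
(a) Volume at density 1.09 g/mL: 72,440 g ÷ 1.09 g/mL = 66,450 mL.

(b) Hardness to add: (212 − 160) = 52 mg/L as CaCO₃ × 613,000 L = 31,880 g as CaCO₃.
(b) Moles of Ca²⁺ (1 mol Ca²⁺ ≡ 1 mol CaCO₃): 31,880 / 100.1 g/mol = 318.4 mol.
(b) Mass of CaCl₂: 318.4 × 111 = 35,350 g.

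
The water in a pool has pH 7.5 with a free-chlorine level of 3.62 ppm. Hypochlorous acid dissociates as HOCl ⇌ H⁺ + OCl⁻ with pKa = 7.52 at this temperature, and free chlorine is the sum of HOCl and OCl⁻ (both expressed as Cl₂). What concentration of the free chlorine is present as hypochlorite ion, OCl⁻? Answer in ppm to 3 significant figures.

1.77 ppm

[OCl⁻]/[HOCl] = 10^(pH − pKa) = 10^(7.5 − 7.52) = 10^-0.02 = 0.955.
Fraction as HOCl = 1 / (1 + 0.955) = 0.5115.
OCl⁻ = (1 − 0.5115) × 3.62 ppm = 1.768 ppm.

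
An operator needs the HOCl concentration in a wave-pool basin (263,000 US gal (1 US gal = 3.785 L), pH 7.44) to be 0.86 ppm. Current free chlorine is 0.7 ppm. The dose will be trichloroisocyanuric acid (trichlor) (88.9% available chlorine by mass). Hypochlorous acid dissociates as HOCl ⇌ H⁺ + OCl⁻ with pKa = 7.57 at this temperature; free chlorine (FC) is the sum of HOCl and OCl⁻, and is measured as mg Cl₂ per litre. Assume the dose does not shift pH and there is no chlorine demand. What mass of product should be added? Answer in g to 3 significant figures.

893 g

Volume: 263,000 US gal × 3.785 L/gal = 995,455 L.
[OCl⁻]/[HOCl] = 10^(pH − pKa) = 10^(7.44 − 7.57) = 0.7413; fraction as HOCl = 1/(1 + 0.7413) = 0.5743.
Free chlorine required for 0.86 ppm HOCl: 0.86 / 0.5743 = 1.498 ppm.
FC to add: 1.498 − 0.7 = 0.7975 mg/L as Cl₂.
Cl₂ equivalent: 0.7975 mg/L × 995,455 L = 793.9 g.
Product at 88.9% available Cl: 793.9 / 0.889 = 893 g.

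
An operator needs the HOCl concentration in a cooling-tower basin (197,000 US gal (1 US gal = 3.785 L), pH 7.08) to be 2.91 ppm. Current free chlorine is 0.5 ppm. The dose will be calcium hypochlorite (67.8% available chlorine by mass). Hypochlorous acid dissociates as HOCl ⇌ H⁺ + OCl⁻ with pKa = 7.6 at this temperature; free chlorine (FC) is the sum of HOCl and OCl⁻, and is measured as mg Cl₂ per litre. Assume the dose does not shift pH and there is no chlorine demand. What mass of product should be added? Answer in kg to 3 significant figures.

3.62 kg

Volume: 197,000 US gal × 3.785 L/gal = 745,645 L.
[OCl⁻]/[HOCl] = 10^(pH − pKa) = 10^(7.08 − 7.6) = 0.302; fraction as HOCl = 1/(1 + 0.302) = 0.7681.
Free chlorine required for 2.91 ppm HOCl: 2.91 / 0.7681 = 3.789 ppm.
FC to add: 3.789 − 0.5 = 3.289 mg/L as Cl₂.
Cl₂ equivalent: 3.289 mg/L × 745,645 L = 2452 g.
Product at 67.8% available Cl: 2452 / 0.678 = 3617 g.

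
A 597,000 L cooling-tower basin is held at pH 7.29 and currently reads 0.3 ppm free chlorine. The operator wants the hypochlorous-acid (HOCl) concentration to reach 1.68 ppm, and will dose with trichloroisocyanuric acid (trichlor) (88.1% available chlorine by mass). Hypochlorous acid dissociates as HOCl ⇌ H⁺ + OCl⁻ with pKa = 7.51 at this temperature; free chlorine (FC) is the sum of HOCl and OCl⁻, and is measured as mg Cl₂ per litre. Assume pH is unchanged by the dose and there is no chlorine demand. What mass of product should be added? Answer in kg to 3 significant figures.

1.62 kg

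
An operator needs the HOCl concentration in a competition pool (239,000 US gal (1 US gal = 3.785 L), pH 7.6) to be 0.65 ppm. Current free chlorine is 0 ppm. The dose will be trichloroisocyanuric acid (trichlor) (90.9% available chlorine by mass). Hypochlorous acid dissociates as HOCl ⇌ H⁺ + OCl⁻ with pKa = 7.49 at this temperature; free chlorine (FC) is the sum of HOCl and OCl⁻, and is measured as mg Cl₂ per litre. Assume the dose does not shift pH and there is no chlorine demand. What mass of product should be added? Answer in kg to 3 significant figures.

Volume: 239,000 US gal × 3.785 L/gal = 904,615 L.
[OCl⁻]/[HOCl] = 10^(pH − pKa) = 10^(7.6 − 7.49) = 1.288; fraction as HOCl = 1/(1 + 1.288) = 0.437.
Free chlorine required for 0.65 ppm HOCl: 0.65 / 0.437 = 1.487 ppm.
FC to add: 1.487 − 0 = 1.487 mg/L as Cl₂.
Cl₂ equivalent: 1.487 mg/L × 904,615 L = 1345 g.
Product at 90.9% available Cl: 1345 / 0.909 = 1480 g.

1.48 kg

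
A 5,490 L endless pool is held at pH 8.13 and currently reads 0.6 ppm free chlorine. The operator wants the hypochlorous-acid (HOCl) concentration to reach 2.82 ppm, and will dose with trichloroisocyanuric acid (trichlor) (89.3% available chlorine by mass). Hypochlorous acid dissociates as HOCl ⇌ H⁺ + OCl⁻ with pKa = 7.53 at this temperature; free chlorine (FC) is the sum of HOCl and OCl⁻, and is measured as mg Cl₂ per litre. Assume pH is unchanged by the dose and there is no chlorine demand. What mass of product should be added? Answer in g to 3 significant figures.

82.7 g

[OCl⁻]/[HOCl] = 10^(pH − pKa) = 10^(8.13 − 7.53) = 3.981; fraction as HOCl = 1/(1 + 3.981) = 0.2008.
Free chlorine required for 2.82 ppm HOCl: 2.82 / 0.2008 = 14.05 ppm.
FC to add: 14.05 − 0.6 = 13.45 mg/L as Cl₂.
Cl₂ equivalent: 13.45 mg/L × 5,490 L = 73.82 g.
Product at 89.3% available Cl: 73.82 / 0.893 = 82.67 g.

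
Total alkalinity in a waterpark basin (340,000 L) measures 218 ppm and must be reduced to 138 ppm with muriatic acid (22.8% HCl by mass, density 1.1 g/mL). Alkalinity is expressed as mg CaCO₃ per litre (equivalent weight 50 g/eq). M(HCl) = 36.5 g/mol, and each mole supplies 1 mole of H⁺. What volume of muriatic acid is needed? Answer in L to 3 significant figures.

Alkalinity to neutralize: (218 − 138) = 80 mg/L as CaCO₃ × 340,000 L = 27,200 g as CaCO₃.
Equivalents of H⁺ required: 27,200 ÷ 50 g/eq = 544 eq = 544 mol HCl.
Mass of HCl: 544 × 36.5 = 19,860 g.
Mass of 22.8% solution: 19,860 / 0.228 = 87,090 g.
Volume: 87,090 g ÷ 1.1 g/mL = 79,170 mL.

79.2 L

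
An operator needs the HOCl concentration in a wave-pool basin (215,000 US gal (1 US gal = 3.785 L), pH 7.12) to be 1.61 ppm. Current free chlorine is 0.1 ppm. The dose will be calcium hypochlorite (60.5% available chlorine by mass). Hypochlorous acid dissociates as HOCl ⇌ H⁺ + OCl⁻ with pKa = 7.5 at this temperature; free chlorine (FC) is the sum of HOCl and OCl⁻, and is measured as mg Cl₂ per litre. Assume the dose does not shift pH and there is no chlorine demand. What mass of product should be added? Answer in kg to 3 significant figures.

Volume: 215,000 US gal × 3.785 L/gal = 813,775 L.
[OCl⁻]/[HOCl] = 10^(pH − pKa) = 10^(7.12 − 7.5) = 0.4169; fraction as HOCl = 1/(1 + 0.4169) = 0.7058.
Free chlorine required for 1.61 ppm HOCl: 1.61 / 0.7058 = 2.281 ppm.
FC to add: 2.281 − 0.1 = 2.181 mg/L as Cl₂.
Cl₂ equivalent: 2.181 mg/L × 813,775 L = 1775 g.
Product at 60.5% available Cl: 1775 / 0.605 = 2934 g.

2.93 kg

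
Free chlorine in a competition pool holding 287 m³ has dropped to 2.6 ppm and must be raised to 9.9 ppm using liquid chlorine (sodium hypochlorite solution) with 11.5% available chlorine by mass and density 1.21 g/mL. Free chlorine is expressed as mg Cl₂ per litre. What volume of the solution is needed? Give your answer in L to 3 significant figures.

Volume: 287 m³ = 287,000 L.
Chlorine deficit: 9.9 − 2.6 = 7.3 ppm = 7.3 mg/L as Cl₂.
Cl₂ equivalent needed: 7.3 mg/L × 287,000 L = 2,095,000 mg = 2095 g.
Product at 11.5% available chlorine: 2095 / 0.115 = 18,220 g.
Volume at density 1.21 g/mL: 18,220 g ÷ 1.21 g/mL = 15,060 mL.

15.1 L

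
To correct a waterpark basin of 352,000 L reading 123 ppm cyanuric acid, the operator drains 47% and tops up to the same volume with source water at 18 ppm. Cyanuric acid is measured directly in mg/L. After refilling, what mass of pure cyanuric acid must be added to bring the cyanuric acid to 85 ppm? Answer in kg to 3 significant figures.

4.00 kg

After draining 47% and refilling: 123 × 0.53 + 18 × 0.47 = 73.65 ppm.
Deficit to target: 85 − 73.65 = 11.35 mg/L.
Mass: 11.35 mg/L × 352,000 L = 3995 g cyanuric acid.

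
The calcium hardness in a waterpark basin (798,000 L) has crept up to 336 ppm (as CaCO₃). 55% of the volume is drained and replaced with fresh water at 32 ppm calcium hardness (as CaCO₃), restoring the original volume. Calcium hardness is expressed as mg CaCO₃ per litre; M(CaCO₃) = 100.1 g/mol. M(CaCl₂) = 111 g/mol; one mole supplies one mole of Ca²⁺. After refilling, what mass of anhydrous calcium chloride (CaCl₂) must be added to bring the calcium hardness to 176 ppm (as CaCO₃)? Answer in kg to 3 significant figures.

6.37 kg

After draining 55% and refilling: 336 × 0.45 + 32 × 0.55 = 168.8 ppm.
Deficit to target: 176 − 168.8 = 7.2 mg/L.
As CaCO₃: 7.2 mg/L × 798,000 L = 5746 g; ÷ 100.1 = 57.4 mol Ca²⁺.
Mass: 57.4 × 111 = 6371 g.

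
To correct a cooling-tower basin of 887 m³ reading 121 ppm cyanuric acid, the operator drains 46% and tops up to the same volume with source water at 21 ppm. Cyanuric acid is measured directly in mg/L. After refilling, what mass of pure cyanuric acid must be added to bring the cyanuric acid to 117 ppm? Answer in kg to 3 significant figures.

37.3 kg

Volume: 887 m³ = 887,000 L.
After draining 46% and refilling: 121 × 0.54 + 21 × 0.46 = 75 ppm.
Deficit to target: 117 − 75 = 42 mg/L.
Mass: 42 mg/L × 887,000 L = 37,250 g cyanuric acid.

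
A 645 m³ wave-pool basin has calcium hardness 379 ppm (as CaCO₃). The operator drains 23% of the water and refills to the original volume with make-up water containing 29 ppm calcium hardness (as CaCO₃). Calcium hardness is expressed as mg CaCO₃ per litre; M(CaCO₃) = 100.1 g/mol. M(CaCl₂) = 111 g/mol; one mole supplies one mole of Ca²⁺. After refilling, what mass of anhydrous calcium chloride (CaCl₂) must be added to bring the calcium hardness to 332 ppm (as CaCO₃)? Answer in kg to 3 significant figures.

24.0 kg

Volume: 645 m³ = 645,000 L.
After draining 23% and refilling: 379 × 0.77 + 29 × 0.23 = 298.5 ppm.
Deficit to target: 332 − 298.5 = 33.5 mg/L.
As CaCO₃: 33.5 mg/L × 645,000 L = 21,610 g; ÷ 100.1 = 215.9 mol Ca²⁺.
Mass: 215.9 × 111 = 23,960 g.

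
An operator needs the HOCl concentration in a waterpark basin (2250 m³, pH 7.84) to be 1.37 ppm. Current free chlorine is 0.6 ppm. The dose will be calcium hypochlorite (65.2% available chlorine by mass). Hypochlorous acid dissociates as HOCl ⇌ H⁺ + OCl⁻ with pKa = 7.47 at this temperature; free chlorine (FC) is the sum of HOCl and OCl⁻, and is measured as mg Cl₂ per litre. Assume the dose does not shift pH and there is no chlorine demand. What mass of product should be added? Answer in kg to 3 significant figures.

13.7 kg

Volume: 2250 m³ = 2,250,000 L.
[OCl⁻]/[HOCl] = 10^(pH − pKa) = 10^(7.84 − 7.47) = 2.344; fraction as HOCl = 1/(1 + 2.344) = 0.299.
Free chlorine required for 1.37 ppm HOCl: 1.37 / 0.299 = 4.582 ppm.
FC to add: 4.582 − 0.6 = 3.982 mg/L as Cl₂.
Cl₂ equivalent: 3.982 mg/L × 2,250,000 L = 8959 g.
Product at 65.2% available Cl: 8959 / 0.652 = 13,740 g.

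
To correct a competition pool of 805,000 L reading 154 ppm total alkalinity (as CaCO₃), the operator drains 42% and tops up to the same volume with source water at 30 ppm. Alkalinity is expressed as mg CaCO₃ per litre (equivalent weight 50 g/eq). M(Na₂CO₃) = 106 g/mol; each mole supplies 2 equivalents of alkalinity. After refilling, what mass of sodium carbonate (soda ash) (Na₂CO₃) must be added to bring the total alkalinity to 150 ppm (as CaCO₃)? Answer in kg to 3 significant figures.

After draining 42% and refilling: 154 × 0.58 + 30 × 0.42 = 101.92 ppm.
Deficit to target: 150 − 101.92 = 48.08 mg/L.
As CaCO₃: 48.08 mg/L × 805,000 L = 38,700 g; ÷ 50 g/eq ÷ 2 = 387 mol Na₂CO₃.
Mass: 387 × 106 = 41,030 g.

41.0 kg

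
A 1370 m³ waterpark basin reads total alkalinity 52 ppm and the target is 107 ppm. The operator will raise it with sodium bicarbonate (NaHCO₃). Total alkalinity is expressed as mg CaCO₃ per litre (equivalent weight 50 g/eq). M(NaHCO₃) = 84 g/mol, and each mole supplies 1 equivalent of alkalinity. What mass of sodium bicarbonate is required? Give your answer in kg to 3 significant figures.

Volume: 1370 m³ = 1,370,000 L.
Alkalinity to add: (107 − 52) = 55 mg/L as CaCO₃ × 1,370,000 L = 75,350 g as CaCO₃.
Equivalents: 75,350 g ÷ 50 g/eq = 1507 eq.
NaHCO₃ supplies 1 eq per mole → 1507 mol.
Mass: 1507 mol × 84 g/mol = 126,600 g.

127 kg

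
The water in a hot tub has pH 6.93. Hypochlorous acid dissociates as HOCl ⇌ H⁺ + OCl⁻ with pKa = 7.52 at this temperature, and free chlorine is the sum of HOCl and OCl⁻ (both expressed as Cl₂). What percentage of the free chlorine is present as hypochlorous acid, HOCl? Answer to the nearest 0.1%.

79.6%

[OCl⁻]/[HOCl] = 10^(pH − pKa) = 10^(6.93 − 7.52) = 10^-0.59 = 0.257.
Fraction as HOCl = 1 / (1 + 0.257) = 0.7955.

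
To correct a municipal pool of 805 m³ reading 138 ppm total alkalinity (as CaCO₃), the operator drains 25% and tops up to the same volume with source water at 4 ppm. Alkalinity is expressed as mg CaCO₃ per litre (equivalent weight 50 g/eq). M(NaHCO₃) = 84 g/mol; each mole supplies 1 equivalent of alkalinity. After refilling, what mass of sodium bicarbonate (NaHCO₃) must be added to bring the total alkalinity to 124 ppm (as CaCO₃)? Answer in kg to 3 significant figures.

Volume: 805 m³ = 805,000 L.
After draining 25% and refilling: 138 × 0.75 + 4 × 0.25 = 104.5 ppm.
Deficit to target: 124 − 104.5 = 19.5 mg/L.
As CaCO₃: 19.5 mg/L × 805,000 L = 15,700 g; ÷ 50 g/eq ÷ 1 = 313.9 mol NaHCO₃.
Mass: 313.9 × 84 = 26,370 g.

26.4 kg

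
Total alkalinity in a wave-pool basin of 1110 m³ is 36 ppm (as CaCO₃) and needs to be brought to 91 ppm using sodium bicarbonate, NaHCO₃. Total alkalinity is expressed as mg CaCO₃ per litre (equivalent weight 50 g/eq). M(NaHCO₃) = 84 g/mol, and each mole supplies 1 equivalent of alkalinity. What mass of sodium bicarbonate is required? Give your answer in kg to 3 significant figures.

Volume: 1110 m³ = 1,110,000 L.
Alkalinity to add: (91 − 36) = 55 mg/L as CaCO₃ × 1,110,000 L = 61,050 g as CaCO₃.
Equivalents: 61,050 g ÷ 50 g/eq = 1221 eq.
NaHCO₃ supplies 1 eq per mole → 1221 mol.
Mass: 1221 mol × 84 g/mol = 102,600 g.

103 kg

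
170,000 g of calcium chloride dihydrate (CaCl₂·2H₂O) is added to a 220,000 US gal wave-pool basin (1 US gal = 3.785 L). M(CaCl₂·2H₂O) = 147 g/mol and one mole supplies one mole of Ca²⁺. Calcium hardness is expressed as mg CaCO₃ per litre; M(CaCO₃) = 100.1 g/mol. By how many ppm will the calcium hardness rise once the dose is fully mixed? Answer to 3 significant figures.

139 ppm

Volume: 220,000 US gal × 3.785 L/gal = 832,700 L.
Moles of Ca²⁺: 170,000 g ÷ 147 g/mol = 1156 mol.
As CaCO₃: 1156 mol × 100.1 g/mol = 115,800 g.
Rise: 115,800 g / 832,700 L × 1000 = 139 mg/L.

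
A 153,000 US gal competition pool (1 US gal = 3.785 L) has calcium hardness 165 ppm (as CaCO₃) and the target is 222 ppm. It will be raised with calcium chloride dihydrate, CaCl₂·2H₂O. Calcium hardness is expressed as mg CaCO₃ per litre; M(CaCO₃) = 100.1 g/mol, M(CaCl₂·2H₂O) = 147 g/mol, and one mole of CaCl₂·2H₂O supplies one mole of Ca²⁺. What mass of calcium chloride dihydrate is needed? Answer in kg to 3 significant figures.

Volume: 153,000 US gal × 3.785 L/gal = 579,105 L.
Hardness to add: (222 − 165) = 57 mg/L as CaCO₃ × 579,105 L = 33,010 g as CaCO₃.
Moles of Ca²⁺ (1 mol Ca²⁺ ≡ 1 mol CaCO₃): 33,010 / 100.1 g/mol = 329.8 mol.
Mass of CaCl₂·2H₂O: 329.8 × 147 = 48,470 g.

48.5 kg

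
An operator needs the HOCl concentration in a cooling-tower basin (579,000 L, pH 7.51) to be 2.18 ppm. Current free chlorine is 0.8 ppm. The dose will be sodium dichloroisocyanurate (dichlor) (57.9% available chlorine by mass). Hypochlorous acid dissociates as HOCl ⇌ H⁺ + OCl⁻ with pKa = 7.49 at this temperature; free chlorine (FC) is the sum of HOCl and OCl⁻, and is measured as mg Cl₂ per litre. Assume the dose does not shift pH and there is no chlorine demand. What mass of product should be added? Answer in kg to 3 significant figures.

3.66 kg

[OCl⁻]/[HOCl] = 10^(pH − pKa) = 10^(7.51 − 7.49) = 1.047; fraction as HOCl = 1/(1 + 1.047) = 0.4885.
Free chlorine required for 2.18 ppm HOCl: 2.18 / 0.4885 = 4.463 ppm.
FC to add: 4.463 − 0.8 = 3.663 mg/L as Cl₂.
Cl₂ equivalent: 3.663 mg/L × 579,000 L = 2121 g.
Product at 57.9% available Cl: 2121 / 0.579 = 3663 g.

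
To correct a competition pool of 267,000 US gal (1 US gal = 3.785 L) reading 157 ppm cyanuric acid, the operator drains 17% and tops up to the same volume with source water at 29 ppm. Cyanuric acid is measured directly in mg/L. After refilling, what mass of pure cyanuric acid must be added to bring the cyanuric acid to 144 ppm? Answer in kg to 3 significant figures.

8.85 kg

Volume: 267,000 US gal × 3.785 L/gal = 1,010,595 L.
After draining 17% and refilling: 157 × 0.83 + 29 × 0.17 = 135.24 ppm.
Deficit to target: 144 − 135.24 = 8.76 mg/L.
Mass: 8.76 mg/L × 1,010,595 L = 8853 g cyanuric acid.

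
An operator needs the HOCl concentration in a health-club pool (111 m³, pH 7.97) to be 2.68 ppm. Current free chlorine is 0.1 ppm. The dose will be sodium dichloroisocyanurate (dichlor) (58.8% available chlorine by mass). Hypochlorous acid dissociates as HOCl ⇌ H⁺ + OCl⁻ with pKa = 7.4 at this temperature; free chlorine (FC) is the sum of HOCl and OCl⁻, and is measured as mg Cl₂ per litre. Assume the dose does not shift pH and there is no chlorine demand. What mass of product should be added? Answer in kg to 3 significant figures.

2.37 kg

Volume: 111 m³ = 111,000 L.
[OCl⁻]/[HOCl] = 10^(pH − pKa) = 10^(7.97 − 7.4) = 3.715; fraction as HOCl = 1/(1 + 3.715) = 0.2121.
Free chlorine required for 2.68 ppm HOCl: 2.68 / 0.2121 = 12.64 ppm.
FC to add: 12.64 − 0.1 = 12.54 mg/L as Cl₂.
Cl₂ equivalent: 12.54 mg/L × 111,000 L = 1392 g.
Product at 58.8% available Cl: 1392 / 0.588 = 2367 g.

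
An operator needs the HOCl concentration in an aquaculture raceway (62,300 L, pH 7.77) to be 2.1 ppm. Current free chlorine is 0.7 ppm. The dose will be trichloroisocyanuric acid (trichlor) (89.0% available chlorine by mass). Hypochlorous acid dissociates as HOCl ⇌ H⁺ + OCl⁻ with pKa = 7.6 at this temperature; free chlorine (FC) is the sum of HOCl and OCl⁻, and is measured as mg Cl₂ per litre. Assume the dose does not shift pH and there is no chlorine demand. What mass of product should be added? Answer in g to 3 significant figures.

[OCl⁻]/[HOCl] = 10^(pH − pKa) = 10^(7.77 − 7.6) = 1.479; fraction as HOCl = 1/(1 + 1.479) = 0.4034.
Free chlorine required for 2.1 ppm HOCl: 2.1 / 0.4034 = 5.206 ppm.
FC to add: 5.206 − 0.7 = 4.506 mg/L as Cl₂.
Cl₂ equivalent: 4.506 mg/L × 62,300 L = 280.7 g.
Product at 89.0% available Cl: 280.7 / 0.89 = 315.4 g.

315 g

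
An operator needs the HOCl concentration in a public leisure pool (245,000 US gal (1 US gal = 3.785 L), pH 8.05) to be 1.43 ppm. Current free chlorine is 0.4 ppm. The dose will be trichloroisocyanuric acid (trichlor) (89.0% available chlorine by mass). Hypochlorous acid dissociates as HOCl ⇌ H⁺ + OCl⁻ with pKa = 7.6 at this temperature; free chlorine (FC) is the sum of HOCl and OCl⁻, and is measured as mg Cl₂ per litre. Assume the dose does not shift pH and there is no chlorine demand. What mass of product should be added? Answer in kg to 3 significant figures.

5.27 kg

Volume: 245,000 US gal × 3.785 L/gal = 927,325 L.
[OCl⁻]/[HOCl] = 10^(pH − pKa) = 10^(8.05 − 7.6) = 2.818; fraction as HOCl = 1/(1 + 2.818) = 0.2619.
Free chlorine required for 1.43 ppm HOCl: 1.43 / 0.2619 = 5.46 ppm.
FC to add: 5.46 − 0.4 = 5.06 mg/L as Cl₂.
Cl₂ equivalent: 5.06 mg/L × 927,325 L = 4693 g.
Product at 89.0% available Cl: 4693 / 0.89 = 5273 g.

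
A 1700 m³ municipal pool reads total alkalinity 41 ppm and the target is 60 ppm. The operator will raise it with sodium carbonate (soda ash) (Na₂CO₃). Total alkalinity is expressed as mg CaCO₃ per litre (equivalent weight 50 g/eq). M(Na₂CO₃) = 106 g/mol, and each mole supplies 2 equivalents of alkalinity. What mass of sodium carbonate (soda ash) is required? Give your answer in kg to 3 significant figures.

34.2 kg

Volume: 1700 m³ = 1,700,000 L.
Alkalinity to add: (60 − 41) = 19 mg/L as CaCO₃ × 1,700,000 L = 32,300 g as CaCO₃.
Equivalents: 32,300 g ÷ 50 g/eq = 646 eq.
Each mole of Na₂CO₃ supplies 2 eq, so 646 / 2 = 323 mol.
Mass: 323 mol × 106 g/mol = 34,240 g.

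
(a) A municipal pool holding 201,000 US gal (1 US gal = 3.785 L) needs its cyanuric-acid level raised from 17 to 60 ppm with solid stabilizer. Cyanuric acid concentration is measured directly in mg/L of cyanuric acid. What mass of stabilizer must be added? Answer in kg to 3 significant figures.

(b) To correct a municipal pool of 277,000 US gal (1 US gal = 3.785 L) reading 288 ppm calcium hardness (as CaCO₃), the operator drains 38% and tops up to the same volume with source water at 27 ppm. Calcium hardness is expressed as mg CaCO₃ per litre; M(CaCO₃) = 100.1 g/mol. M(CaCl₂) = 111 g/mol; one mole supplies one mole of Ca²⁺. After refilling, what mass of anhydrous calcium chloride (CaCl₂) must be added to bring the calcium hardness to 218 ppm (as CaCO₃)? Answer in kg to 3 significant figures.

(a) Volume: 201,000 US gal × 3.785 L/gal = 760,785 L.
(a) CYA to add: (60 − 17) = 43 mg/L × 760,785 L = 32,710 g cyanuric acid.

(b) Volume: 277,000 US gal × 3.785 L/gal = 1,048,445 L.
(b) After draining 38% and refilling: 288 × 0.62 + 27 × 0.38 = 188.82 ppm.
(b) Deficit to target: 218 − 188.82 = 29.18 mg/L.
(b) As CaCO₃: 29.18 mg/L × 1,048,445 L = 30,590 g; ÷ 100.1 = 305.6 mol Ca²⁺.
(b) Mass: 305.6 × 111 = 33,920 g.

(a) 32.7 kg; (b) 33.9 kg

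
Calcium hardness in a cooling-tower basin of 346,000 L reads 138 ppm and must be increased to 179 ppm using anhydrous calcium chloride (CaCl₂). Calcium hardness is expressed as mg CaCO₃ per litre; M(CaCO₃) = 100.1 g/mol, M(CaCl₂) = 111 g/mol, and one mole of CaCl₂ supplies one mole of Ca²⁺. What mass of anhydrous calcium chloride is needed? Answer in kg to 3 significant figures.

15.7 kg

Hardness to add: (179 − 138) = 41 mg/L as CaCO₃ × 346,000 L = 14,190 g as CaCO₃.
Moles of Ca²⁺ (1 mol Ca²⁺ ≡ 1 mol CaCO₃): 14,190 / 100.1 g/mol = 141.7 mol.
Mass of CaCl₂: 141.7 × 111 = 15,730 g.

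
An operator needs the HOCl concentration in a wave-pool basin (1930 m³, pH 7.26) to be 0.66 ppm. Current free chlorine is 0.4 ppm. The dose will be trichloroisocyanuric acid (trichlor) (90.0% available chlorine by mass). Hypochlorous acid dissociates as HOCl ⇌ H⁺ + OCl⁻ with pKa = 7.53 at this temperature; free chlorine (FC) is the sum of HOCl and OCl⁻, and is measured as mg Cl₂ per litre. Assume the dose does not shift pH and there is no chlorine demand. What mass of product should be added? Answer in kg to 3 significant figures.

1.32 kg

Volume: 1930 m³ = 1,930,000 L.
[OCl⁻]/[HOCl] = 10^(pH − pKa) = 10^(7.26 − 7.53) = 0.537; fraction as HOCl = 1/(1 + 0.537) = 0.6506.
Free chlorine required for 0.66 ppm HOCl: 0.66 / 0.6506 = 1.014 ppm.
FC to add: 1.014 − 0.4 = 0.6144 mg/L as Cl₂.
Cl₂ equivalent: 0.6144 mg/L × 1,930,000 L = 1186 g.
Product at 90.0% available Cl: 1186 / 0.9 = 1318 g.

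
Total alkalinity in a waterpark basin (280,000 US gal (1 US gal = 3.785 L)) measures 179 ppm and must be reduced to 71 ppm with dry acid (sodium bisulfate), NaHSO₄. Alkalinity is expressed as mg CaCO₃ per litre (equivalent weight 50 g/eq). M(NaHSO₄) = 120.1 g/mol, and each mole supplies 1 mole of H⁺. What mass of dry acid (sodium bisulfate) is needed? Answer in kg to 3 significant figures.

Volume: 280,000 US gal × 3.785 L/gal = 1,059,800 L.
Alkalinity to neutralize: (179 − 71) = 108 mg/L as CaCO₃ × 1,059,800 L = 114,500 g as CaCO₃.
Equivalents of H⁺ required: 114,500 ÷ 50 g/eq = 2289 eq = 2289 mol NaHSO₄.
Mass of NaHSO₄: 2289 × 120.1 = 274,900 g.

275 kg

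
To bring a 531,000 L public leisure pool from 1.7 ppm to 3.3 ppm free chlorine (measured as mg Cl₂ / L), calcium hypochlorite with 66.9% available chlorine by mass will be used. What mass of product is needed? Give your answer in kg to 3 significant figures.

1.27 kg

Chlorine deficit: 3.3 − 1.7 = 1.6 ppm = 1.6 mg/L as Cl₂.
Cl₂ equivalent needed: 1.6 mg/L × 531,000 L = 849,600 mg = 849.6 g.
Product at 66.9% available chlorine: 849.6 / 0.669 = 1270 g.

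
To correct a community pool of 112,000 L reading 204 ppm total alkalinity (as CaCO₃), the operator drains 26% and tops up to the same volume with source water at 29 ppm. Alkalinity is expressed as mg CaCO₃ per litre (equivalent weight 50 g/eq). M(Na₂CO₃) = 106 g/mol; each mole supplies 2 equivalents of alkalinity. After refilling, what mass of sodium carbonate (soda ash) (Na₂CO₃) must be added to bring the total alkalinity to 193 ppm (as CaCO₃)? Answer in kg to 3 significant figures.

4.10 kg

After draining 26% and refilling: 204 × 0.74 + 29 × 0.26 = 158.5 ppm.
Deficit to target: 193 − 158.5 = 34.5 mg/L.
As CaCO₃: 34.5 mg/L × 112,000 L = 3864 g; ÷ 50 g/eq ÷ 2 = 38.64 mol Na₂CO₃.
Mass: 38.64 × 106 = 4096 g.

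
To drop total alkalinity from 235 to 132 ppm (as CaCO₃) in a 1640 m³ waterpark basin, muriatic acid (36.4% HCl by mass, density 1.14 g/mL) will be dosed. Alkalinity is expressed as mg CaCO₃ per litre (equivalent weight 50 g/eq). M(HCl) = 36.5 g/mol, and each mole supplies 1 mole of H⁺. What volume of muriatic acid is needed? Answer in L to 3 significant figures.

297 L

Volume: 1640 m³ = 1,640,000 L.
Alkalinity to neutralize: (235 − 132) = 103 mg/L as CaCO₃ × 1,640,000 L = 168,900 g as CaCO₃.
Equivalents of H⁺ required: 168,900 ÷ 50 g/eq = 3378 eq = 3378 mol HCl.
Mass of HCl: 3378 × 36.5 = 123,300 g.
Mass of 36.4% solution: 123,300 / 0.364 = 338,800 g.
Volume: 338,800 g ÷ 1.14 g/mL = 297,200 mL.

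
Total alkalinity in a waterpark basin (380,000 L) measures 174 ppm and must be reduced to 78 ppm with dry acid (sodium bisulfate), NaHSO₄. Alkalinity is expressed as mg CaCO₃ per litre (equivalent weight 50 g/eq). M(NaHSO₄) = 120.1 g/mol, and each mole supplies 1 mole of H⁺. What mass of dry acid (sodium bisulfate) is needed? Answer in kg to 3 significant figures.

Alkalinity to neutralize: (174 − 78) = 96 mg/L as CaCO₃ × 380,000 L = 36,480 g as CaCO₃.
Equivalents of H⁺ required: 36,480 ÷ 50 g/eq = 729.6 eq = 729.6 mol NaHSO₄.
Mass of NaHSO₄: 729.6 × 120.1 = 87,620 g.

87.6 kg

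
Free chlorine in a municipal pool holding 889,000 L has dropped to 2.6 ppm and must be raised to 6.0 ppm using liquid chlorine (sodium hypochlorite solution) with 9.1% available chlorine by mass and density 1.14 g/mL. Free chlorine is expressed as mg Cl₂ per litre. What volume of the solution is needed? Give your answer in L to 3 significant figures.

29.1 L

Chlorine deficit: 6.0 − 2.6 = 3.4 ppm = 3.4 mg/L as Cl₂.
Cl₂ equivalent needed: 3.4 mg/L × 889,000 L = 3,023,000 mg = 3023 g.
Product at 9.1% available chlorine: 3023 / 0.091 = 33,220 g.
Volume at density 1.14 g/mL: 33,220 g ÷ 1.14 g/mL = 29,140 mL.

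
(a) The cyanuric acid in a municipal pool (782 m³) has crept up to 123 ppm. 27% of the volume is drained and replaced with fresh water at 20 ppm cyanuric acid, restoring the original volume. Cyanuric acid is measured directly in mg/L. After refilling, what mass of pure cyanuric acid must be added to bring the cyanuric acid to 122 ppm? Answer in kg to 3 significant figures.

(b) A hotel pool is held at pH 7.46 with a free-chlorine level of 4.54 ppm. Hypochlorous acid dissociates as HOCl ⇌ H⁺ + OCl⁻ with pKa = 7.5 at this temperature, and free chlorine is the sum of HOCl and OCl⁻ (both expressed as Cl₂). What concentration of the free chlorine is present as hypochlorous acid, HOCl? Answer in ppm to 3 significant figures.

(a) 21.0 kg; (b) 2.37 ppm

(a) Volume: 782 m³ = 782,000 L.
(a) After draining 27% and refilling: 123 × 0.73 + 20 × 0.27 = 95.19 ppm.
(a) Deficit to target: 122 − 95.19 = 26.81 mg/L.
(a) Mass: 26.81 mg/L × 782,000 L = 20,970 g cyanuric acid.

(b) [OCl⁻]/[HOCl] = 10^(pH − pKa) = 10^(7.46 − 7.5) = 10^-0.04 = 0.912.
(b) Fraction as HOCl = 1 / (1 + 0.912) = 0.523.
(b) HOCl = 0.523 × 4.54 ppm = 2.374 ppm.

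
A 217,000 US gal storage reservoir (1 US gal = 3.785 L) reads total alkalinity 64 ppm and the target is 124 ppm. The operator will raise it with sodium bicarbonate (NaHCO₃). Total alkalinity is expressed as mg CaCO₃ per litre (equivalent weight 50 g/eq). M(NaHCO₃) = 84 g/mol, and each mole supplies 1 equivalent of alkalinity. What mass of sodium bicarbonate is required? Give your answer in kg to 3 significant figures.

Volume: 217,000 US gal × 3.785 L/gal = 821,345 L.
Alkalinity to add: (124 − 64) = 60 mg/L as CaCO₃ × 821,345 L = 49,280 g as CaCO₃.
Equivalents: 49,280 g ÷ 50 g/eq = 985.6 eq.
NaHCO₃ supplies 1 eq per mole → 985.6 mol.
Mass: 985.6 mol × 84 g/mol = 82,790 g.

82.8 kg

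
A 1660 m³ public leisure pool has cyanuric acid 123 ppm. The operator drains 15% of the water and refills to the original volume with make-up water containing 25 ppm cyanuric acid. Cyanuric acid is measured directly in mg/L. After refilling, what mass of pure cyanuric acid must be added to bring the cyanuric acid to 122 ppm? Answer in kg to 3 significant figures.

22.7 kg

Volume: 1660 m³ = 1,660,000 L.
After draining 15% and refilling: 123 × 0.85 + 25 × 0.15 = 108.3 ppm.
Deficit to target: 122 − 108.3 = 13.7 mg/L.
Mass: 13.7 mg/L × 1,660,000 L = 22,740 g cyanuric acid.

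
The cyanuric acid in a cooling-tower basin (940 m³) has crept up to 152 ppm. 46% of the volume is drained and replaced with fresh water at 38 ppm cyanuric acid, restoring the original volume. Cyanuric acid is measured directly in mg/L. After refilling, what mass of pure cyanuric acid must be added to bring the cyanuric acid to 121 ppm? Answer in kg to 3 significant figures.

Volume: 940 m³ = 940,000 L.
After draining 46% and refilling: 152 × 0.54 + 38 × 0.46 = 99.56 ppm.
Deficit to target: 121 − 99.56 = 21.44 mg/L.
Mass: 21.44 mg/L × 940,000 L = 20,150 g cyanuric acid.

20.2 kg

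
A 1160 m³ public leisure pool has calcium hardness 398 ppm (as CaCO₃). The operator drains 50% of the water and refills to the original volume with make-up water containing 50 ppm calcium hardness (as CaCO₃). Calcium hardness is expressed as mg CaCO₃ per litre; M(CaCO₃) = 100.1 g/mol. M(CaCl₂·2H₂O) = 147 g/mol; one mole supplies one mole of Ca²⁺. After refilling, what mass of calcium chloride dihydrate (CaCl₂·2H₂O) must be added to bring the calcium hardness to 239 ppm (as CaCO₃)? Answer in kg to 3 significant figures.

Volume: 1160 m³ = 1,160,000 L.
After draining 50% and refilling: 398 × 0.50 + 50 × 0.50 = 224 ppm.
Deficit to target: 239 − 224 = 15 mg/L.
As CaCO₃: 15 mg/L × 1,160,000 L = 17,400 g; ÷ 100.1 = 173.8 mol Ca²⁺.
Mass: 173.8 × 147 = 25,550 g.

25.6 kg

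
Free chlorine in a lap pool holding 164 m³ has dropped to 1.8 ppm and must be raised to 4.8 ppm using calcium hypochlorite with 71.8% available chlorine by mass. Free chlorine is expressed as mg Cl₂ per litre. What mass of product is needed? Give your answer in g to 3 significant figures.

685 g

Volume: 164 m³ = 164,000 L.
Chlorine deficit: 4.8 − 1.8 = 3 ppm = 3 mg/L as Cl₂.
Cl₂ equivalent needed: 3 mg/L × 164,000 L = 492,000 mg = 492 g.
Product at 71.8% available chlorine: 492 / 0.718 = 685.2 g.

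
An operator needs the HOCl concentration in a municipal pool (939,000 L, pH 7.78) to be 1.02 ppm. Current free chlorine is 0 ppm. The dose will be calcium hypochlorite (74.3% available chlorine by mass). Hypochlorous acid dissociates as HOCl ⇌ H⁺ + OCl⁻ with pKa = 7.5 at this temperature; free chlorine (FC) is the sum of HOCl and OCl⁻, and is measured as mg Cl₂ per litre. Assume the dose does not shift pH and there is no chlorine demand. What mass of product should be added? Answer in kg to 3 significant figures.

[OCl⁻]/[HOCl] = 10^(pH − pKa) = 10^(7.78 − 7.5) = 1.905; fraction as HOCl = 1/(1 + 1.905) = 0.3442.
Free chlorine required for 1.02 ppm HOCl: 1.02 / 0.3442 = 2.964 ppm.
FC to add: 2.964 − 0 = 2.964 mg/L as Cl₂.
Cl₂ equivalent: 2.964 mg/L × 939,000 L = 2783 g.
Product at 74.3% available Cl: 2783 / 0.743 = 3745 g.

3.75 kg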